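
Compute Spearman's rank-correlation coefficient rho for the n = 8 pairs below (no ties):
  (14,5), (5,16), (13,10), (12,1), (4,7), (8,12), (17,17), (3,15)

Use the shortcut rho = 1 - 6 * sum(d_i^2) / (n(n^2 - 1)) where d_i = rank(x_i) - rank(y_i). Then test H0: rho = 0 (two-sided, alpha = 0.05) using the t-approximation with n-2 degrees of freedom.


Step 1: Rank x and y separately (midranks; no ties here).
rank(x): 14->7, 5->3, 13->6, 12->5, 4->2, 8->4, 17->8, 3->1
rank(y): 5->2, 16->7, 10->4, 1->1, 7->3, 12->5, 17->8, 15->6
Step 2: d_i = R_x(i) - R_y(i); compute d_i^2.
  (7-2)^2=25, (3-7)^2=16, (6-4)^2=4, (5-1)^2=16, (2-3)^2=1, (4-5)^2=1, (8-8)^2=0, (1-6)^2=25
sum(d^2) = 88.
Step 3: rho = 1 - 6*88 / (8*(8^2 - 1)) = 1 - 528/504 = -0.047619.
Step 4: Under H0, t = rho * sqrt((n-2)/(1-rho^2)) = -0.1168 ~ t(6).
Step 5: Two-sided p-value from the t-distribution with 6 df = 0.910849.
Step 6: alpha = 0.05. fail to reject H0.

rho = -0.0476, p = 0.910849, fail to reject H0 at alpha = 0.05.


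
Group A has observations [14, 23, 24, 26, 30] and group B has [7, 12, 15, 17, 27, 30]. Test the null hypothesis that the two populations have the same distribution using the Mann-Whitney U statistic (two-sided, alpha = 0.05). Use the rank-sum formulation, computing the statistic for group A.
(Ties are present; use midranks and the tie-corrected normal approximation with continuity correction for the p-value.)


Step 1: Combine and sort all 11 observations; assign midranks.
sorted (value, group): (7,Y), (12,Y), (14,X), (15,Y), (17,Y), (23,X), (24,X), (26,X), (27,Y), (30,X), (30,Y)
ranks: 7->1, 12->2, 14->3, 15->4, 17->5, 23->6, 24->7, 26->8, 27->9, 30->10.5, 30->10.5
Step 2: Rank sum for X: R1 = 3 + 6 + 7 + 8 + 10.5 = 34.5.
Step 3: U_X = R1 - n1(n1+1)/2 = 34.5 - 5*6/2 = 34.5 - 15 = 19.5.
       U_Y = n1*n2 - U_X = 30 - 19.5 = 10.5.
Step 4: Ties are present, so use the tie-corrected normal approximation (with continuity correction) for the p-value.
Step 5: p-value = 0.464192; compare to alpha = 0.05. fail to reject H0.

U_X = 19.5, p = 0.464192, fail to reject H0 at alpha = 0.05.


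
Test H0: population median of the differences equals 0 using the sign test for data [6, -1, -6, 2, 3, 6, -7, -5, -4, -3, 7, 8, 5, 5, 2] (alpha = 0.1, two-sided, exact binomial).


Step 1: Discard zero differences. Original n = 15; n_eff = number of nonzero differences = 15.
Nonzero differences (with sign): +6, -1, -6, +2, +3, +6, -7, -5, -4, -3, +7, +8, +5, +5, +2
Step 2: Count signs: positive = 9, negative = 6.
Step 3: Under H0: P(positive) = 0.5, so the number of positives S ~ Bin(15, 0.5).
Step 4: Two-sided exact p-value = sum of Bin(15,0.5) probabilities at or below the observed probability = 0.607239.
Step 5: alpha = 0.1. fail to reject H0.

n_eff = 15, pos = 9, neg = 6, p = 0.607239, fail to reject H0.


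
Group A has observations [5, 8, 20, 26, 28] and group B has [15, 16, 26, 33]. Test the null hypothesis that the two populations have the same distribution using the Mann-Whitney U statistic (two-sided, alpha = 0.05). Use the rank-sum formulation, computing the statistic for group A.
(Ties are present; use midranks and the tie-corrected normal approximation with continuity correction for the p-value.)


Step 1: Combine and sort all 9 observations; assign midranks.
sorted (value, group): (5,X), (8,X), (15,Y), (16,Y), (20,X), (26,X), (26,Y), (28,X), (33,Y)
ranks: 5->1, 8->2, 15->3, 16->4, 20->5, 26->6.5, 26->6.5, 28->8, 33->9
Step 2: Rank sum for X: R1 = 1 + 2 + 5 + 6.5 + 8 = 22.5.
Step 3: U_X = R1 - n1(n1+1)/2 = 22.5 - 5*6/2 = 22.5 - 15 = 7.5.
       U_Y = n1*n2 - U_X = 20 - 7.5 = 12.5.
Step 4: Ties are present, so use the tie-corrected normal approximation (with continuity correction) for the p-value.
Step 5: p-value = 0.622753; compare to alpha = 0.05. fail to reject H0.

U_X = 7.5, p = 0.622753, fail to reject H0 at alpha = 0.05.


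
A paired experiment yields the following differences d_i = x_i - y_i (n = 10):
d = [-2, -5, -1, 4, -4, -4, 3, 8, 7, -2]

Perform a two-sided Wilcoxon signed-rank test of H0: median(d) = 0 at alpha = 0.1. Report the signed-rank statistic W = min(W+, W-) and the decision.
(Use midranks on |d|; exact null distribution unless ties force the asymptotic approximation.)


Step 1: Drop any zero differences (none here) and take |d_i|.
|d| = [2, 5, 1, 4, 4, 4, 3, 8, 7, 2]
Step 2: Midrank |d_i| (ties get averaged ranks).
ranks: |2|->2.5, |5|->8, |1|->1, |4|->6, |4|->6, |4|->6, |3|->4, |8|->10, |7|->9, |2|->2.5
Step 3: Attach original signs; sum ranks with positive sign and with negative sign.
W+ = 6 + 4 + 10 + 9 = 29
W- = 2.5 + 8 + 1 + 6 + 6 + 2.5 = 26
(Check: W+ + W- = 55 should equal n(n+1)/2 = 55.)
Step 4: Test statistic W = min(W+, W-) = 26.
Step 5: Ties in |d|, so use the tie-corrected normal approximation.
        E[W] = n(n+1)/4 = 10*11/4 = 27.5.
        Tie groups: |d|=2 (t=2), |d|=4 (t=3); sum(t^3 - t) = 30.
        Var[W] = n(n+1)(2n+1)/24 - sum(t^3-t)/48 = 2310/24 - 30/48 = 95.625.
        z = (W - E[W]) / sqrt(Var[W]) = (26 - 27.5) / 9.7788 = -0.1534.
        Two-sided p = 2*Phi(z) = 0.878088.
Step 6: alpha = 0.1. fail to reject H0.

W+ = 29, W- = 26, W = min = 26, p = 0.878088, fail to reject H0.


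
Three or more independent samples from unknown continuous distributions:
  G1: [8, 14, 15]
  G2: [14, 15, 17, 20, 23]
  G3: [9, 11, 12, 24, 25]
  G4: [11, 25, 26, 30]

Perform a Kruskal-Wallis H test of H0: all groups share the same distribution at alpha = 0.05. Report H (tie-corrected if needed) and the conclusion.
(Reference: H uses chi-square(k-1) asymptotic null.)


Step 1: Combine all N = 17 observations and assign midranks.
sorted (value, group, rank): (8,G1,1), (9,G3,2), (11,G3,3.5), (11,G4,3.5), (12,G3,5), (14,G1,6.5), (14,G2,6.5), (15,G1,8.5), (15,G2,8.5), (17,G2,10), (20,G2,11), (23,G2,12), (24,G3,13), (25,G3,14.5), (25,G4,14.5), (26,G4,16), (30,G4,17)
Step 2: Sum ranks within each group.
R_1 = 16 (n_1 = 3)
R_2 = 48 (n_2 = 5)
R_3 = 38 (n_3 = 5)
R_4 = 51 (n_4 = 4)
Step 3: H = 12/(N(N+1)) * sum(R_i^2/n_i) - 3(N+1)
     = 12/(17*18) * (16^2/3 + 48^2/5 + 38^2/5 + 51^2/4) - 3*18
     = 0.039216 * 1485.18 - 54
     = 4.242484.
Step 4: Ties present; correction factor C = 1 - 24/(17^3 - 17) = 0.995098. Corrected H = 4.242484 / 0.995098 = 4.263383.
Step 5: Under H0, H ~ chi^2(3); p-value = 0.234392.
Step 6: alpha = 0.05. fail to reject H0.

H = 4.2634, df = 3, p = 0.234392, fail to reject H0.


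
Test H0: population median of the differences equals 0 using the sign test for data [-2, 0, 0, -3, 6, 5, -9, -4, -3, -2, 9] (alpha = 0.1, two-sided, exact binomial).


Step 1: Discard zero differences. Original n = 11; n_eff = number of nonzero differences = 9.
Nonzero differences (with sign): -2, -3, +6, +5, -9, -4, -3, -2, +9
Step 2: Count signs: positive = 3, negative = 6.
Step 3: Under H0: P(positive) = 0.5, so the number of positives S ~ Bin(9, 0.5).
Step 4: Two-sided exact p-value = sum of Bin(9,0.5) probabilities at or below the observed probability = 0.507812.
Step 5: alpha = 0.1. fail to reject H0.

n_eff = 9, pos = 3, neg = 6, p = 0.507812, fail to reject H0.


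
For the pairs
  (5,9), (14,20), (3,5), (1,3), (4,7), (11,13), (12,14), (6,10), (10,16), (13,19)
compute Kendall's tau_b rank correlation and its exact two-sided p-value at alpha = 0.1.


Step 1: Enumerate the 45 unordered pairs (i,j) with i<j and classify each by sign(x_j-x_i) * sign(y_j-y_i).
  (1,2):dx=+9,dy=+11->C; (1,3):dx=-2,dy=-4->C; (1,4):dx=-4,dy=-6->C; (1,5):dx=-1,dy=-2->C
  (1,6):dx=+6,dy=+4->C; (1,7):dx=+7,dy=+5->C; (1,8):dx=+1,dy=+1->C; (1,9):dx=+5,dy=+7->C
  (1,10):dx=+8,dy=+10->C; (2,3):dx=-11,dy=-15->C; (2,4):dx=-13,dy=-17->C; (2,5):dx=-10,dy=-13->C
  (2,6):dx=-3,dy=-7->C; (2,7):dx=-2,dy=-6->C; (2,8):dx=-8,dy=-10->C; (2,9):dx=-4,dy=-4->C
  (2,10):dx=-1,dy=-1->C; (3,4):dx=-2,dy=-2->C; (3,5):dx=+1,dy=+2->C; (3,6):dx=+8,dy=+8->C
  (3,7):dx=+9,dy=+9->C; (3,8):dx=+3,dy=+5->C; (3,9):dx=+7,dy=+11->C; (3,10):dx=+10,dy=+14->C
  (4,5):dx=+3,dy=+4->C; (4,6):dx=+10,dy=+10->C; (4,7):dx=+11,dy=+11->C; (4,8):dx=+5,dy=+7->C
  (4,9):dx=+9,dy=+13->C; (4,10):dx=+12,dy=+16->C; (5,6):dx=+7,dy=+6->C; (5,7):dx=+8,dy=+7->C
  (5,8):dx=+2,dy=+3->C; (5,9):dx=+6,dy=+9->C; (5,10):dx=+9,dy=+12->C; (6,7):dx=+1,dy=+1->C
  (6,8):dx=-5,dy=-3->C; (6,9):dx=-1,dy=+3->D; (6,10):dx=+2,dy=+6->C; (7,8):dx=-6,dy=-4->C
  (7,9):dx=-2,dy=+2->D; (7,10):dx=+1,dy=+5->C; (8,9):dx=+4,dy=+6->C; (8,10):dx=+7,dy=+9->C
  (9,10):dx=+3,dy=+3->C
Step 2: C = 43, D = 2, total pairs = 45.
Step 3: tau = (C - D)/(n(n-1)/2) = (43 - 2)/45 = 0.911111.
Step 4: Exact two-sided p-value (enumerate n! = 3628800 permutations of y under H0): p = 0.000030.
Step 5: alpha = 0.1. reject H0.

tau_b = 0.9111 (C=43, D=2), p = 0.000030, reject H0.


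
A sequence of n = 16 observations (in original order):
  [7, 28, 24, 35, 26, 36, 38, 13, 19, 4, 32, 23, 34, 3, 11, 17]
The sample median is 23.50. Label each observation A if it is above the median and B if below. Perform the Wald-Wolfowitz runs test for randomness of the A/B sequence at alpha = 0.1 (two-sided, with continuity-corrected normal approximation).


Step 1: Compute median = 23.50; label A = above, B = below.
Labels in order: BAAAAAABBBABABBB  (n_A = 8, n_B = 8)
Step 2: Count runs R = 7.
Step 3: Under H0 (random ordering), E[R] = 2*n_A*n_B/(n_A+n_B) + 1 = 2*8*8/16 + 1 = 9.0000.
        Var[R] = 2*n_A*n_B*(2*n_A*n_B - n_A - n_B) / ((n_A+n_B)^2 * (n_A+n_B-1)) = 14336/3840 = 3.7333.
        SD[R] = 1.9322.
Step 4: Continuity-corrected z = (R + 0.5 - E[R]) / SD[R] = (7 + 0.5 - 9.0000) / 1.9322 = -0.7763.
Step 5: Two-sided p-value via normal approximation = 2*(1 - Phi(|z|)) = 0.437558.
Step 6: alpha = 0.1. fail to reject H0.

R = 7, z = -0.7763, p = 0.437558, fail to reject H0.


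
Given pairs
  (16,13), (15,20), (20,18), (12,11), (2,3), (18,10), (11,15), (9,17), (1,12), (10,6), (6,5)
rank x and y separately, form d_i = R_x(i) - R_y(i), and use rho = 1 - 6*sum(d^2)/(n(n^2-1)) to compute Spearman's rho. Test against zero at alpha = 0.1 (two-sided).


Step 1: Rank x and y separately (midranks; no ties here).
rank(x): 16->9, 15->8, 20->11, 12->7, 2->2, 18->10, 11->6, 9->4, 1->1, 10->5, 6->3
rank(y): 13->7, 20->11, 18->10, 11->5, 3->1, 10->4, 15->8, 17->9, 12->6, 6->3, 5->2
Step 2: d_i = R_x(i) - R_y(i); compute d_i^2.
  (9-7)^2=4, (8-11)^2=9, (11-10)^2=1, (7-5)^2=4, (2-1)^2=1, (10-4)^2=36, (6-8)^2=4, (4-9)^2=25, (1-6)^2=25, (5-3)^2=4, (3-2)^2=1
sum(d^2) = 114.
Step 3: rho = 1 - 6*114 / (11*(11^2 - 1)) = 1 - 684/1320 = 0.481818.
Step 4: Under H0, t = rho * sqrt((n-2)/(1-rho^2)) = 1.6496 ~ t(9).
Step 5: Two-sided p-value from the t-distribution with 9 df = 0.133434.
Step 6: alpha = 0.1. fail to reject H0.

rho = 0.4818, p = 0.133434, fail to reject H0 at alpha = 0.1.


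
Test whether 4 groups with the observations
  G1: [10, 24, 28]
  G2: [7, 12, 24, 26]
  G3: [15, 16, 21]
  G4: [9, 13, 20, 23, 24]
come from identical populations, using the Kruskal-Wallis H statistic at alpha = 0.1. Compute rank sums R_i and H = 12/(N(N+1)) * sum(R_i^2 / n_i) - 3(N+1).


Step 1: Combine all N = 15 observations and assign midranks.
sorted (value, group, rank): (7,G2,1), (9,G4,2), (10,G1,3), (12,G2,4), (13,G4,5), (15,G3,6), (16,G3,7), (20,G4,8), (21,G3,9), (23,G4,10), (24,G1,12), (24,G2,12), (24,G4,12), (26,G2,14), (28,G1,15)
Step 2: Sum ranks within each group.
R_1 = 30 (n_1 = 3)
R_2 = 31 (n_2 = 4)
R_3 = 22 (n_3 = 3)
R_4 = 37 (n_4 = 5)
Step 3: H = 12/(N(N+1)) * sum(R_i^2/n_i) - 3(N+1)
     = 12/(15*16) * (30^2/3 + 31^2/4 + 22^2/3 + 37^2/5) - 3*16
     = 0.050000 * 975.383 - 48
     = 0.769167.
Step 4: Ties present; correction factor C = 1 - 24/(15^3 - 15) = 0.992857. Corrected H = 0.769167 / 0.992857 = 0.774700.
Step 5: Under H0, H ~ chi^2(3); p-value = 0.855508.
Step 6: alpha = 0.1. fail to reject H0.

H = 0.7747, df = 3, p = 0.855508, fail to reject H0.


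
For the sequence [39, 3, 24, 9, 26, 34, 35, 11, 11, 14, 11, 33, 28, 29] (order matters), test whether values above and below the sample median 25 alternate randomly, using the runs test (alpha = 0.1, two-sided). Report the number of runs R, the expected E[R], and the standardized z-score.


Step 1: Compute median = 25; label A = above, B = below.
Labels in order: ABBBAAABBBBAAA  (n_A = 7, n_B = 7)
Step 2: Count runs R = 5.
Step 3: Under H0 (random ordering), E[R] = 2*n_A*n_B/(n_A+n_B) + 1 = 2*7*7/14 + 1 = 8.0000.
        Var[R] = 2*n_A*n_B*(2*n_A*n_B - n_A - n_B) / ((n_A+n_B)^2 * (n_A+n_B-1)) = 8232/2548 = 3.2308.
        SD[R] = 1.7974.
Step 4: Continuity-corrected z = (R + 0.5 - E[R]) / SD[R] = (5 + 0.5 - 8.0000) / 1.7974 = -1.3909.
Step 5: Two-sided p-value via normal approximation = 2*(1 - Phi(|z|)) = 0.164264.
Step 6: alpha = 0.1. fail to reject H0.

R = 5, z = -1.3909, p = 0.164264, fail to reject H0.


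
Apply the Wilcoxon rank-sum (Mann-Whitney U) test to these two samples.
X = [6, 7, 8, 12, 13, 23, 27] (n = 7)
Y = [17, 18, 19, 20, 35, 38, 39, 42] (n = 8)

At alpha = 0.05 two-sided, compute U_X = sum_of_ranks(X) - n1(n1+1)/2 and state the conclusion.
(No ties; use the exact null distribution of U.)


Step 1: Combine and sort all 15 observations; assign midranks.
sorted (value, group): (6,X), (7,X), (8,X), (12,X), (13,X), (17,Y), (18,Y), (19,Y), (20,Y), (23,X), (27,X), (35,Y), (38,Y), (39,Y), (42,Y)
ranks: 6->1, 7->2, 8->3, 12->4, 13->5, 17->6, 18->7, 19->8, 20->9, 23->10, 27->11, 35->12, 38->13, 39->14, 42->15
Step 2: Rank sum for X: R1 = 1 + 2 + 3 + 4 + 5 + 10 + 11 = 36.
Step 3: U_X = R1 - n1(n1+1)/2 = 36 - 7*8/2 = 36 - 28 = 8.
       U_Y = n1*n2 - U_X = 56 - 8 = 48.
Step 4: No ties, so the exact null distribution of U (based on enumerating the C(15,7) = 6435 equally likely rank assignments) gives the two-sided p-value.
Step 5: p-value = 0.020513; compare to alpha = 0.05. reject H0.

U_X = 8, p = 0.020513, reject H0 at alpha = 0.05.


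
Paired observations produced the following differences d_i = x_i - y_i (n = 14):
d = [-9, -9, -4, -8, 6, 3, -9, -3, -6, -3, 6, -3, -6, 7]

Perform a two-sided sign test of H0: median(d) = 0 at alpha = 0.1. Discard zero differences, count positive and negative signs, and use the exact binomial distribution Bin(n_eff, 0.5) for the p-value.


Step 1: Discard zero differences. Original n = 14; n_eff = number of nonzero differences = 14.
Nonzero differences (with sign): -9, -9, -4, -8, +6, +3, -9, -3, -6, -3, +6, -3, -6, +7
Step 2: Count signs: positive = 4, negative = 10.
Step 3: Under H0: P(positive) = 0.5, so the number of positives S ~ Bin(14, 0.5).
Step 4: Two-sided exact p-value = sum of Bin(14,0.5) probabilities at or below the observed probability = 0.179565.
Step 5: alpha = 0.1. fail to reject H0.

n_eff = 14, pos = 4, neg = 10, p = 0.179565, fail to reject H0.


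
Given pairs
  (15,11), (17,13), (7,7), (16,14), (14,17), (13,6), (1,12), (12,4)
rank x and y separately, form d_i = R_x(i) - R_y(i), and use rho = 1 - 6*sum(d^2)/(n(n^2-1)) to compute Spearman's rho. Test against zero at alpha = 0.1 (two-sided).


Step 1: Rank x and y separately (midranks; no ties here).
rank(x): 15->6, 17->8, 7->2, 16->7, 14->5, 13->4, 1->1, 12->3
rank(y): 11->4, 13->6, 7->3, 14->7, 17->8, 6->2, 12->5, 4->1
Step 2: d_i = R_x(i) - R_y(i); compute d_i^2.
  (6-4)^2=4, (8-6)^2=4, (2-3)^2=1, (7-7)^2=0, (5-8)^2=9, (4-2)^2=4, (1-5)^2=16, (3-1)^2=4
sum(d^2) = 42.
Step 3: rho = 1 - 6*42 / (8*(8^2 - 1)) = 1 - 252/504 = 0.500000.
Step 4: Under H0, t = rho * sqrt((n-2)/(1-rho^2)) = 1.4142 ~ t(6).
Step 5: Two-sided p-value from the t-distribution with 6 df = 0.207031.
Step 6: alpha = 0.1. fail to reject H0.

rho = 0.5000, p = 0.207031, fail to reject H0 at alpha = 0.1.


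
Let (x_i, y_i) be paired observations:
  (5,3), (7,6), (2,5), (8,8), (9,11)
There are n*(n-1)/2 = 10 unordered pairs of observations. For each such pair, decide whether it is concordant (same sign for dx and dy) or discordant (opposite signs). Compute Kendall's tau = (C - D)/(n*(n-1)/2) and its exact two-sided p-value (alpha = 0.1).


Step 1: Enumerate the 10 unordered pairs (i,j) with i<j and classify each by sign(x_j-x_i) * sign(y_j-y_i).
  (1,2):dx=+2,dy=+3->C; (1,3):dx=-3,dy=+2->D; (1,4):dx=+3,dy=+5->C; (1,5):dx=+4,dy=+8->C
  (2,3):dx=-5,dy=-1->C; (2,4):dx=+1,dy=+2->C; (2,5):dx=+2,dy=+5->C; (3,4):dx=+6,dy=+3->C
  (3,5):dx=+7,dy=+6->C; (4,5):dx=+1,dy=+3->C
Step 2: C = 9, D = 1, total pairs = 10.
Step 3: tau = (C - D)/(n(n-1)/2) = (9 - 1)/10 = 0.800000.
Step 4: Exact two-sided p-value (enumerate n! = 120 permutations of y under H0): p = 0.083333.
Step 5: alpha = 0.1. reject H0.

tau_b = 0.8000 (C=9, D=1), p = 0.083333, reject H0.


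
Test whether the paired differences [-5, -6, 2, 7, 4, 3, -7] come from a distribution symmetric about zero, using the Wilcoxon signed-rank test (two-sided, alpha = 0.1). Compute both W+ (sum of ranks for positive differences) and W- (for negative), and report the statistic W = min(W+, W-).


Step 1: Drop any zero differences (none here) and take |d_i|.
|d| = [5, 6, 2, 7, 4, 3, 7]
Step 2: Midrank |d_i| (ties get averaged ranks).
ranks: |5|->4, |6|->5, |2|->1, |7|->6.5, |4|->3, |3|->2, |7|->6.5
Step 3: Attach original signs; sum ranks with positive sign and with negative sign.
W+ = 1 + 6.5 + 3 + 2 = 12.5
W- = 4 + 5 + 6.5 = 15.5
(Check: W+ + W- = 28 should equal n(n+1)/2 = 28.)
Step 4: Test statistic W = min(W+, W-) = 12.5.
Step 5: Ties in |d|, so use the tie-corrected normal approximation.
        E[W] = n(n+1)/4 = 7*8/4 = 14.
        Tie groups: |d|=7 (t=2); sum(t^3 - t) = 6.
        Var[W] = n(n+1)(2n+1)/24 - sum(t^3-t)/48 = 840/24 - 6/48 = 34.875.
        z = (W - E[W]) / sqrt(Var[W]) = (12.5 - 14) / 5.9055 = -0.2540.
        Two-sided p = 2*Phi(z) = 0.799495.
Step 6: alpha = 0.1. fail to reject H0.

W+ = 12.5, W- = 15.5, W = min = 12.5, p = 0.799495, fail to reject H0.


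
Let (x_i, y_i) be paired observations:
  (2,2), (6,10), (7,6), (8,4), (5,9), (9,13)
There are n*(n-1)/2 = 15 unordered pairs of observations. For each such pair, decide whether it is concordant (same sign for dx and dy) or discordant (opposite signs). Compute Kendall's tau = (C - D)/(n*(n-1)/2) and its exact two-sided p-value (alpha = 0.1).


Step 1: Enumerate the 15 unordered pairs (i,j) with i<j and classify each by sign(x_j-x_i) * sign(y_j-y_i).
  (1,2):dx=+4,dy=+8->C; (1,3):dx=+5,dy=+4->C; (1,4):dx=+6,dy=+2->C; (1,5):dx=+3,dy=+7->C
  (1,6):dx=+7,dy=+11->C; (2,3):dx=+1,dy=-4->D; (2,4):dx=+2,dy=-6->D; (2,5):dx=-1,dy=-1->C
  (2,6):dx=+3,dy=+3->C; (3,4):dx=+1,dy=-2->D; (3,5):dx=-2,dy=+3->D; (3,6):dx=+2,dy=+7->C
  (4,5):dx=-3,dy=+5->D; (4,6):dx=+1,dy=+9->C; (5,6):dx=+4,dy=+4->C
Step 2: C = 10, D = 5, total pairs = 15.
Step 3: tau = (C - D)/(n(n-1)/2) = (10 - 5)/15 = 0.333333.
Step 4: Exact two-sided p-value (enumerate n! = 720 permutations of y under H0): p = 0.469444.
Step 5: alpha = 0.1. fail to reject H0.

tau_b = 0.3333 (C=10, D=5), p = 0.469444, fail to reject H0.


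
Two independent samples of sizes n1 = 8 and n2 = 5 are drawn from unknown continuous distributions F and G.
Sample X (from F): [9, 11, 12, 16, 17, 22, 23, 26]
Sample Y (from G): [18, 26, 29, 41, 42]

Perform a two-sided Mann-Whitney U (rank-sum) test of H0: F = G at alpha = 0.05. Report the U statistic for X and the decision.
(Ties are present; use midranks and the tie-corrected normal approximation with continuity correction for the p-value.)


Step 1: Combine and sort all 13 observations; assign midranks.
sorted (value, group): (9,X), (11,X), (12,X), (16,X), (17,X), (18,Y), (22,X), (23,X), (26,X), (26,Y), (29,Y), (41,Y), (42,Y)
ranks: 9->1, 11->2, 12->3, 16->4, 17->5, 18->6, 22->7, 23->8, 26->9.5, 26->9.5, 29->11, 41->12, 42->13
Step 2: Rank sum for X: R1 = 1 + 2 + 3 + 4 + 5 + 7 + 8 + 9.5 = 39.5.
Step 3: U_X = R1 - n1(n1+1)/2 = 39.5 - 8*9/2 = 39.5 - 36 = 3.5.
       U_Y = n1*n2 - U_X = 40 - 3.5 = 36.5.
Step 4: Ties are present, so use the tie-corrected normal approximation (with continuity correction) for the p-value.
Step 5: p-value = 0.019007; compare to alpha = 0.05. reject H0.

U_X = 3.5, p = 0.019007, reject H0 at alpha = 0.05.


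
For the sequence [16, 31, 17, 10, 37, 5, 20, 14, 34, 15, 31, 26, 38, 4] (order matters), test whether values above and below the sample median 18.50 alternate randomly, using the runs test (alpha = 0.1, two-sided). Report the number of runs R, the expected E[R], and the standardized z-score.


Step 1: Compute median = 18.50; label A = above, B = below.
Labels in order: BABBABABABAAAB  (n_A = 7, n_B = 7)
Step 2: Count runs R = 11.
Step 3: Under H0 (random ordering), E[R] = 2*n_A*n_B/(n_A+n_B) + 1 = 2*7*7/14 + 1 = 8.0000.
        Var[R] = 2*n_A*n_B*(2*n_A*n_B - n_A - n_B) / ((n_A+n_B)^2 * (n_A+n_B-1)) = 8232/2548 = 3.2308.
        SD[R] = 1.7974.
Step 4: Continuity-corrected z = (R - 0.5 - E[R]) / SD[R] = (11 - 0.5 - 8.0000) / 1.7974 = 1.3909.
Step 5: Two-sided p-value via normal approximation = 2*(1 - Phi(|z|)) = 0.164264.
Step 6: alpha = 0.1. fail to reject H0.

R = 11, z = 1.3909, p = 0.164264, fail to reject H0.


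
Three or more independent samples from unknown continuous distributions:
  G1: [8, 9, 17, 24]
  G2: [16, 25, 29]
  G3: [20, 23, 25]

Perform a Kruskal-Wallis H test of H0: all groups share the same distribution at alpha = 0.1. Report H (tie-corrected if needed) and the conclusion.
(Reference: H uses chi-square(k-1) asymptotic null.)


Step 1: Combine all N = 10 observations and assign midranks.
sorted (value, group, rank): (8,G1,1), (9,G1,2), (16,G2,3), (17,G1,4), (20,G3,5), (23,G3,6), (24,G1,7), (25,G2,8.5), (25,G3,8.5), (29,G2,10)
Step 2: Sum ranks within each group.
R_1 = 14 (n_1 = 4)
R_2 = 21.5 (n_2 = 3)
R_3 = 19.5 (n_3 = 3)
Step 3: H = 12/(N(N+1)) * sum(R_i^2/n_i) - 3(N+1)
     = 12/(10*11) * (14^2/4 + 21.5^2/3 + 19.5^2/3) - 3*11
     = 0.109091 * 329.833 - 33
     = 2.981818.
Step 4: Ties present; correction factor C = 1 - 6/(10^3 - 10) = 0.993939. Corrected H = 2.981818 / 0.993939 = 3.000000.
Step 5: Under H0, H ~ chi^2(2); p-value = 0.223130.
Step 6: alpha = 0.1. fail to reject H0.

H = 3.0000, df = 2, p = 0.223130, fail to reject H0.


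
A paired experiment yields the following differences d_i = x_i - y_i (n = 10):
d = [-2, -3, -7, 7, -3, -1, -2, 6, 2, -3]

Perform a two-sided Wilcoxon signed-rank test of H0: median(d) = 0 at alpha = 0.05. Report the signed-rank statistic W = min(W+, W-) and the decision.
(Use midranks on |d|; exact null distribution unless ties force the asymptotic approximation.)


Step 1: Drop any zero differences (none here) and take |d_i|.
|d| = [2, 3, 7, 7, 3, 1, 2, 6, 2, 3]
Step 2: Midrank |d_i| (ties get averaged ranks).
ranks: |2|->3, |3|->6, |7|->9.5, |7|->9.5, |3|->6, |1|->1, |2|->3, |6|->8, |2|->3, |3|->6
Step 3: Attach original signs; sum ranks with positive sign and with negative sign.
W+ = 9.5 + 8 + 3 = 20.5
W- = 3 + 6 + 9.5 + 6 + 1 + 3 + 6 = 34.5
(Check: W+ + W- = 55 should equal n(n+1)/2 = 55.)
Step 4: Test statistic W = min(W+, W-) = 20.5.
Step 5: Ties in |d|, so use the tie-corrected normal approximation.
        E[W] = n(n+1)/4 = 10*11/4 = 27.5.
        Tie groups: |d|=2 (t=3), |d|=3 (t=3), |d|=7 (t=2); sum(t^3 - t) = 54.
        Var[W] = n(n+1)(2n+1)/24 - sum(t^3-t)/48 = 2310/24 - 54/48 = 95.125.
        z = (W - E[W]) / sqrt(Var[W]) = (20.5 - 27.5) / 9.7532 = -0.7177.
        Two-sided p = 2*Phi(z) = 0.472934.
Step 6: alpha = 0.05. fail to reject H0.

W+ = 20.5, W- = 34.5, W = min = 20.5, p = 0.472934, fail to reject H0.


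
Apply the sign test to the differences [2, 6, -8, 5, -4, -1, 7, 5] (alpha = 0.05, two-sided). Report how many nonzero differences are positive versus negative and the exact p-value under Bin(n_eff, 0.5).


Step 1: Discard zero differences. Original n = 8; n_eff = number of nonzero differences = 8.
Nonzero differences (with sign): +2, +6, -8, +5, -4, -1, +7, +5
Step 2: Count signs: positive = 5, negative = 3.
Step 3: Under H0: P(positive) = 0.5, so the number of positives S ~ Bin(8, 0.5).
Step 4: Two-sided exact p-value = sum of Bin(8,0.5) probabilities at or below the observed probability = 0.726562.
Step 5: alpha = 0.05. fail to reject H0.

n_eff = 8, pos = 5, neg = 3, p = 0.726562, fail to reject H0.


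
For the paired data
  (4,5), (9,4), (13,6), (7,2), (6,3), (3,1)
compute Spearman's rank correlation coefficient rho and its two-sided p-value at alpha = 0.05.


Step 1: Rank x and y separately (midranks; no ties here).
rank(x): 4->2, 9->5, 13->6, 7->4, 6->3, 3->1
rank(y): 5->5, 4->4, 6->6, 2->2, 3->3, 1->1
Step 2: d_i = R_x(i) - R_y(i); compute d_i^2.
  (2-5)^2=9, (5-4)^2=1, (6-6)^2=0, (4-2)^2=4, (3-3)^2=0, (1-1)^2=0
sum(d^2) = 14.
Step 3: rho = 1 - 6*14 / (6*(6^2 - 1)) = 1 - 84/210 = 0.600000.
Step 4: Under H0, t = rho * sqrt((n-2)/(1-rho^2)) = 1.5000 ~ t(4).
Step 5: Two-sided p-value from the t-distribution with 4 df = 0.208000.
Step 6: alpha = 0.05. fail to reject H0.

rho = 0.6000, p = 0.208000, fail to reject H0 at alpha = 0.05.


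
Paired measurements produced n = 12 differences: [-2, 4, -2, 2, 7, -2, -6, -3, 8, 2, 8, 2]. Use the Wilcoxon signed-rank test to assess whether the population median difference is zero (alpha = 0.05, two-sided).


Step 1: Drop any zero differences (none here) and take |d_i|.
|d| = [2, 4, 2, 2, 7, 2, 6, 3, 8, 2, 8, 2]
Step 2: Midrank |d_i| (ties get averaged ranks).
ranks: |2|->3.5, |4|->8, |2|->3.5, |2|->3.5, |7|->10, |2|->3.5, |6|->9, |3|->7, |8|->11.5, |2|->3.5, |8|->11.5, |2|->3.5
Step 3: Attach original signs; sum ranks with positive sign and with negative sign.
W+ = 8 + 3.5 + 10 + 11.5 + 3.5 + 11.5 + 3.5 = 51.5
W- = 3.5 + 3.5 + 3.5 + 9 + 7 = 26.5
(Check: W+ + W- = 78 should equal n(n+1)/2 = 78.)
Step 4: Test statistic W = min(W+, W-) = 26.5.
Step 5: Ties in |d|, so use the tie-corrected normal approximation.
        E[W] = n(n+1)/4 = 12*13/4 = 39.
        Tie groups: |d|=2 (t=6), |d|=8 (t=2); sum(t^3 - t) = 216.
        Var[W] = n(n+1)(2n+1)/24 - sum(t^3-t)/48 = 3900/24 - 216/48 = 158.
        z = (W - E[W]) / sqrt(Var[W]) = (26.5 - 39) / 12.5698 = -0.9944.
        Two-sided p = 2*Phi(z) = 0.320005.
Step 6: alpha = 0.05. fail to reject H0.

W+ = 51.5, W- = 26.5, W = min = 26.5, p = 0.320005, fail to reject H0.


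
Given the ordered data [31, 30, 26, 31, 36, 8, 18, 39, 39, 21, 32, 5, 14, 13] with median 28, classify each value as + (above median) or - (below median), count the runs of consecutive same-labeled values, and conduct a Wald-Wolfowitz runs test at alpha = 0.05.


Step 1: Compute median = 28; label A = above, B = below.
Labels in order: AABAABBAABABBB  (n_A = 7, n_B = 7)
Step 2: Count runs R = 8.
Step 3: Under H0 (random ordering), E[R] = 2*n_A*n_B/(n_A+n_B) + 1 = 2*7*7/14 + 1 = 8.0000.
        Var[R] = 2*n_A*n_B*(2*n_A*n_B - n_A - n_B) / ((n_A+n_B)^2 * (n_A+n_B-1)) = 8232/2548 = 3.2308.
        SD[R] = 1.7974.
Step 4: R = E[R], so z = 0 with no continuity correction.
Step 5: Two-sided p-value via normal approximation = 2*(1 - Phi(|z|)) = 1.000000.
Step 6: alpha = 0.05. fail to reject H0.

R = 8, z = 0.0000, p = 1.000000, fail to reject H0.


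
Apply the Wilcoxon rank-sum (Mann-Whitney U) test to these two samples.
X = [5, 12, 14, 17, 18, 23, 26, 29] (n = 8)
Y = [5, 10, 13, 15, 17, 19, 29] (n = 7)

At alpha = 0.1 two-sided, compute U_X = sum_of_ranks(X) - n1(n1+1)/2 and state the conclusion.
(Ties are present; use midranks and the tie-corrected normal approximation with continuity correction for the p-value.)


Step 1: Combine and sort all 15 observations; assign midranks.
sorted (value, group): (5,X), (5,Y), (10,Y), (12,X), (13,Y), (14,X), (15,Y), (17,X), (17,Y), (18,X), (19,Y), (23,X), (26,X), (29,X), (29,Y)
ranks: 5->1.5, 5->1.5, 10->3, 12->4, 13->5, 14->6, 15->7, 17->8.5, 17->8.5, 18->10, 19->11, 23->12, 26->13, 29->14.5, 29->14.5
Step 2: Rank sum for X: R1 = 1.5 + 4 + 6 + 8.5 + 10 + 12 + 13 + 14.5 = 69.5.
Step 3: U_X = R1 - n1(n1+1)/2 = 69.5 - 8*9/2 = 69.5 - 36 = 33.5.
       U_Y = n1*n2 - U_X = 56 - 33.5 = 22.5.
Step 4: Ties are present, so use the tie-corrected normal approximation (with continuity correction) for the p-value.
Step 5: p-value = 0.561784; compare to alpha = 0.1. fail to reject H0.

U_X = 33.5, p = 0.561784, fail to reject H0 at alpha = 0.1.


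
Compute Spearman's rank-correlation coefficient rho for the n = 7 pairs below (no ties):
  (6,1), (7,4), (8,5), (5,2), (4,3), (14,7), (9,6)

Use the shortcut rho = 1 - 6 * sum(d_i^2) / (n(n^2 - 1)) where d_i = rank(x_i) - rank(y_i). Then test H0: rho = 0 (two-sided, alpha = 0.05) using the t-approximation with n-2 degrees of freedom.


Step 1: Rank x and y separately (midranks; no ties here).
rank(x): 6->3, 7->4, 8->5, 5->2, 4->1, 14->7, 9->6
rank(y): 1->1, 4->4, 5->5, 2->2, 3->3, 7->7, 6->6
Step 2: d_i = R_x(i) - R_y(i); compute d_i^2.
  (3-1)^2=4, (4-4)^2=0, (5-5)^2=0, (2-2)^2=0, (1-3)^2=4, (7-7)^2=0, (6-6)^2=0
sum(d^2) = 8.
Step 3: rho = 1 - 6*8 / (7*(7^2 - 1)) = 1 - 48/336 = 0.857143.
Step 4: Under H0, t = rho * sqrt((n-2)/(1-rho^2)) = 3.7210 ~ t(5).
Step 5: Two-sided p-value from the t-distribution with 5 df = 0.013697.
Step 6: alpha = 0.05. reject H0.

rho = 0.8571, p = 0.013697, reject H0 at alpha = 0.05.


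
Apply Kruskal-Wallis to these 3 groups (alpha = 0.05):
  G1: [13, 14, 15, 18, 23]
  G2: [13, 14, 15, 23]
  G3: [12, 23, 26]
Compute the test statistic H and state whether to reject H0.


Step 1: Combine all N = 12 observations and assign midranks.
sorted (value, group, rank): (12,G3,1), (13,G1,2.5), (13,G2,2.5), (14,G1,4.5), (14,G2,4.5), (15,G1,6.5), (15,G2,6.5), (18,G1,8), (23,G1,10), (23,G2,10), (23,G3,10), (26,G3,12)
Step 2: Sum ranks within each group.
R_1 = 31.5 (n_1 = 5)
R_2 = 23.5 (n_2 = 4)
R_3 = 23 (n_3 = 3)
Step 3: H = 12/(N(N+1)) * sum(R_i^2/n_i) - 3(N+1)
     = 12/(12*13) * (31.5^2/5 + 23.5^2/4 + 23^2/3) - 3*13
     = 0.076923 * 512.846 - 39
     = 0.449679.
Step 4: Ties present; correction factor C = 1 - 42/(12^3 - 12) = 0.975524. Corrected H = 0.449679 / 0.975524 = 0.460962.
Step 5: Under H0, H ~ chi^2(2); p-value = 0.794152.
Step 6: alpha = 0.05. fail to reject H0.

H = 0.4610, df = 2, p = 0.794152, fail to reject H0.


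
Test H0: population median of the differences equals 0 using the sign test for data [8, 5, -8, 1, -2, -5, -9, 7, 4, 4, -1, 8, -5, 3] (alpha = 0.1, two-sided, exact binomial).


Step 1: Discard zero differences. Original n = 14; n_eff = number of nonzero differences = 14.
Nonzero differences (with sign): +8, +5, -8, +1, -2, -5, -9, +7, +4, +4, -1, +8, -5, +3
Step 2: Count signs: positive = 8, negative = 6.
Step 3: Under H0: P(positive) = 0.5, so the number of positives S ~ Bin(14, 0.5).
Step 4: Two-sided exact p-value = sum of Bin(14,0.5) probabilities at or below the observed probability = 0.790527.
Step 5: alpha = 0.1. fail to reject H0.

n_eff = 14, pos = 8, neg = 6, p = 0.790527, fail to reject H0.


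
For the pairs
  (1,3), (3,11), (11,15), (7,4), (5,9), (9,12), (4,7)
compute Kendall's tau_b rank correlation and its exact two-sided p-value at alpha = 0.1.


Step 1: Enumerate the 21 unordered pairs (i,j) with i<j and classify each by sign(x_j-x_i) * sign(y_j-y_i).
  (1,2):dx=+2,dy=+8->C; (1,3):dx=+10,dy=+12->C; (1,4):dx=+6,dy=+1->C; (1,5):dx=+4,dy=+6->C
  (1,6):dx=+8,dy=+9->C; (1,7):dx=+3,dy=+4->C; (2,3):dx=+8,dy=+4->C; (2,4):dx=+4,dy=-7->D
  (2,5):dx=+2,dy=-2->D; (2,6):dx=+6,dy=+1->C; (2,7):dx=+1,dy=-4->D; (3,4):dx=-4,dy=-11->C
  (3,5):dx=-6,dy=-6->C; (3,6):dx=-2,dy=-3->C; (3,7):dx=-7,dy=-8->C; (4,5):dx=-2,dy=+5->D
  (4,6):dx=+2,dy=+8->C; (4,7):dx=-3,dy=+3->D; (5,6):dx=+4,dy=+3->C; (5,7):dx=-1,dy=-2->C
  (6,7):dx=-5,dy=-5->C
Step 2: C = 16, D = 5, total pairs = 21.
Step 3: tau = (C - D)/(n(n-1)/2) = (16 - 5)/21 = 0.523810.
Step 4: Exact two-sided p-value (enumerate n! = 5040 permutations of y under H0): p = 0.136111.
Step 5: alpha = 0.1. fail to reject H0.

tau_b = 0.5238 (C=16, D=5), p = 0.136111, fail to reject H0.


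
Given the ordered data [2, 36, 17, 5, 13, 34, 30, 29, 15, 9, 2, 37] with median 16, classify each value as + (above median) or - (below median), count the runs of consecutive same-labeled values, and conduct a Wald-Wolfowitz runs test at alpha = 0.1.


Step 1: Compute median = 16; label A = above, B = below.
Labels in order: BAABBAAABBBA  (n_A = 6, n_B = 6)
Step 2: Count runs R = 6.
Step 3: Under H0 (random ordering), E[R] = 2*n_A*n_B/(n_A+n_B) + 1 = 2*6*6/12 + 1 = 7.0000.
        Var[R] = 2*n_A*n_B*(2*n_A*n_B - n_A - n_B) / ((n_A+n_B)^2 * (n_A+n_B-1)) = 4320/1584 = 2.7273.
        SD[R] = 1.6514.
Step 4: Continuity-corrected z = (R + 0.5 - E[R]) / SD[R] = (6 + 0.5 - 7.0000) / 1.6514 = -0.3028.
Step 5: Two-sided p-value via normal approximation = 2*(1 - Phi(|z|)) = 0.762069.
Step 6: alpha = 0.1. fail to reject H0.

R = 6, z = -0.3028, p = 0.762069, fail to reject H0.


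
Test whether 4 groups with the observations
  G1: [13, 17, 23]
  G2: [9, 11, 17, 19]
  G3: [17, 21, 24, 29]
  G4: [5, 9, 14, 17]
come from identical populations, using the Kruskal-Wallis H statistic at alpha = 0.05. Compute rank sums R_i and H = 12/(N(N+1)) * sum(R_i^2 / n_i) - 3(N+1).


Step 1: Combine all N = 15 observations and assign midranks.
sorted (value, group, rank): (5,G4,1), (9,G2,2.5), (9,G4,2.5), (11,G2,4), (13,G1,5), (14,G4,6), (17,G1,8.5), (17,G2,8.5), (17,G3,8.5), (17,G4,8.5), (19,G2,11), (21,G3,12), (23,G1,13), (24,G3,14), (29,G3,15)
Step 2: Sum ranks within each group.
R_1 = 26.5 (n_1 = 3)
R_2 = 26 (n_2 = 4)
R_3 = 49.5 (n_3 = 4)
R_4 = 18 (n_4 = 4)
Step 3: H = 12/(N(N+1)) * sum(R_i^2/n_i) - 3(N+1)
     = 12/(15*16) * (26.5^2/3 + 26^2/4 + 49.5^2/4 + 18^2/4) - 3*16
     = 0.050000 * 1096.65 - 48
     = 6.832292.
Step 4: Ties present; correction factor C = 1 - 66/(15^3 - 15) = 0.980357. Corrected H = 6.832292 / 0.980357 = 6.969186.
Step 5: Under H0, H ~ chi^2(3); p-value = 0.072886.
Step 6: alpha = 0.05. fail to reject H0.

H = 6.9692, df = 3, p = 0.072886, fail to reject H0.


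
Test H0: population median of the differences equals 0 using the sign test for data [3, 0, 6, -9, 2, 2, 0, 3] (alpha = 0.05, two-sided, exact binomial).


Step 1: Discard zero differences. Original n = 8; n_eff = number of nonzero differences = 6.
Nonzero differences (with sign): +3, +6, -9, +2, +2, +3
Step 2: Count signs: positive = 5, negative = 1.
Step 3: Under H0: P(positive) = 0.5, so the number of positives S ~ Bin(6, 0.5).
Step 4: Two-sided exact p-value = sum of Bin(6,0.5) probabilities at or below the observed probability = 0.218750.
Step 5: alpha = 0.05. fail to reject H0.

n_eff = 6, pos = 5, neg = 1, p = 0.218750, fail to reject H0.


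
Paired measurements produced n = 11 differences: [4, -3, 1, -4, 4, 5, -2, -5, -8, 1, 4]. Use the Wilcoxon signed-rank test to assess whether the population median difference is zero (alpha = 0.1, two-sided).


Step 1: Drop any zero differences (none here) and take |d_i|.
|d| = [4, 3, 1, 4, 4, 5, 2, 5, 8, 1, 4]
Step 2: Midrank |d_i| (ties get averaged ranks).
ranks: |4|->6.5, |3|->4, |1|->1.5, |4|->6.5, |4|->6.5, |5|->9.5, |2|->3, |5|->9.5, |8|->11, |1|->1.5, |4|->6.5
Step 3: Attach original signs; sum ranks with positive sign and with negative sign.
W+ = 6.5 + 1.5 + 6.5 + 9.5 + 1.5 + 6.5 = 32
W- = 4 + 6.5 + 3 + 9.5 + 11 = 34
(Check: W+ + W- = 66 should equal n(n+1)/2 = 66.)
Step 4: Test statistic W = min(W+, W-) = 32.
Step 5: Ties in |d|, so use the tie-corrected normal approximation.
        E[W] = n(n+1)/4 = 11*12/4 = 33.
        Tie groups: |d|=1 (t=2), |d|=4 (t=4), |d|=5 (t=2); sum(t^3 - t) = 72.
        Var[W] = n(n+1)(2n+1)/24 - sum(t^3-t)/48 = 3036/24 - 72/48 = 125.
        z = (W - E[W]) / sqrt(Var[W]) = (32 - 33) / 11.1803 = -0.0894.
        Two-sided p = 2*Phi(z) = 0.928730.
Step 6: alpha = 0.1. fail to reject H0.

W+ = 32, W- = 34, W = min = 32, p = 0.928730, fail to reject H0.


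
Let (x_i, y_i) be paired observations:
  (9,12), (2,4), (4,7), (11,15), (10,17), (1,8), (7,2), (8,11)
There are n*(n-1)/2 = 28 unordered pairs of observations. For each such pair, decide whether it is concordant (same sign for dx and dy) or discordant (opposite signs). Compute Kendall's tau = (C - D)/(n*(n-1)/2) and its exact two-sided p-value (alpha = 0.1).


Step 1: Enumerate the 28 unordered pairs (i,j) with i<j and classify each by sign(x_j-x_i) * sign(y_j-y_i).
  (1,2):dx=-7,dy=-8->C; (1,3):dx=-5,dy=-5->C; (1,4):dx=+2,dy=+3->C; (1,5):dx=+1,dy=+5->C
  (1,6):dx=-8,dy=-4->C; (1,7):dx=-2,dy=-10->C; (1,8):dx=-1,dy=-1->C; (2,3):dx=+2,dy=+3->C
  (2,4):dx=+9,dy=+11->C; (2,5):dx=+8,dy=+13->C; (2,6):dx=-1,dy=+4->D; (2,7):dx=+5,dy=-2->D
  (2,8):dx=+6,dy=+7->C; (3,4):dx=+7,dy=+8->C; (3,5):dx=+6,dy=+10->C; (3,6):dx=-3,dy=+1->D
  (3,7):dx=+3,dy=-5->D; (3,8):dx=+4,dy=+4->C; (4,5):dx=-1,dy=+2->D; (4,6):dx=-10,dy=-7->C
  (4,7):dx=-4,dy=-13->C; (4,8):dx=-3,dy=-4->C; (5,6):dx=-9,dy=-9->C; (5,7):dx=-3,dy=-15->C
  (5,8):dx=-2,dy=-6->C; (6,7):dx=+6,dy=-6->D; (6,8):dx=+7,dy=+3->C; (7,8):dx=+1,dy=+9->C
Step 2: C = 22, D = 6, total pairs = 28.
Step 3: tau = (C - D)/(n(n-1)/2) = (22 - 6)/28 = 0.571429.
Step 4: Exact two-sided p-value (enumerate n! = 40320 permutations of y under H0): p = 0.061012.
Step 5: alpha = 0.1. reject H0.

tau_b = 0.5714 (C=22, D=6), p = 0.061012, reject H0.


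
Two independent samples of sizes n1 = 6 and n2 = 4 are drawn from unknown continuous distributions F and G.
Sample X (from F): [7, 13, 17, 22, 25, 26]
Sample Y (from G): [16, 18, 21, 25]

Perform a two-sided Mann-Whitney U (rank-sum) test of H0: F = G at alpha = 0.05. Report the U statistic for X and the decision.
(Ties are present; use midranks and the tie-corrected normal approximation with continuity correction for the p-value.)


Step 1: Combine and sort all 10 observations; assign midranks.
sorted (value, group): (7,X), (13,X), (16,Y), (17,X), (18,Y), (21,Y), (22,X), (25,X), (25,Y), (26,X)
ranks: 7->1, 13->2, 16->3, 17->4, 18->5, 21->6, 22->7, 25->8.5, 25->8.5, 26->10
Step 2: Rank sum for X: R1 = 1 + 2 + 4 + 7 + 8.5 + 10 = 32.5.
Step 3: U_X = R1 - n1(n1+1)/2 = 32.5 - 6*7/2 = 32.5 - 21 = 11.5.
       U_Y = n1*n2 - U_X = 24 - 11.5 = 12.5.
Step 4: Ties are present, so use the tie-corrected normal approximation (with continuity correction) for the p-value.
Step 5: p-value = 1.000000; compare to alpha = 0.05. fail to reject H0.

U_X = 11.5, p = 1.000000, fail to reject H0 at alpha = 0.05.


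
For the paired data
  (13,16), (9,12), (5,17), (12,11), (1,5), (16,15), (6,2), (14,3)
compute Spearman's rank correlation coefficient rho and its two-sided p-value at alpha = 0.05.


Step 1: Rank x and y separately (midranks; no ties here).
rank(x): 13->6, 9->4, 5->2, 12->5, 1->1, 16->8, 6->3, 14->7
rank(y): 16->7, 12->5, 17->8, 11->4, 5->3, 15->6, 2->1, 3->2
Step 2: d_i = R_x(i) - R_y(i); compute d_i^2.
  (6-7)^2=1, (4-5)^2=1, (2-8)^2=36, (5-4)^2=1, (1-3)^2=4, (8-6)^2=4, (3-1)^2=4, (7-2)^2=25
sum(d^2) = 76.
Step 3: rho = 1 - 6*76 / (8*(8^2 - 1)) = 1 - 456/504 = 0.095238.
Step 4: Under H0, t = rho * sqrt((n-2)/(1-rho^2)) = 0.2343 ~ t(6).
Step 5: Two-sided p-value from the t-distribution with 6 df = 0.822505.
Step 6: alpha = 0.05. fail to reject H0.

rho = 0.0952, p = 0.822505, fail to reject H0 at alpha = 0.05.


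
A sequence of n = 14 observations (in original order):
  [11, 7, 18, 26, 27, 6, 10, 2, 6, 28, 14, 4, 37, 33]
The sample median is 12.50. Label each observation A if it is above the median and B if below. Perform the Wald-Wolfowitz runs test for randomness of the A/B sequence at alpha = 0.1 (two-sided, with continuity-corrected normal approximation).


Step 1: Compute median = 12.50; label A = above, B = below.
Labels in order: BBAAABBBBAABAA  (n_A = 7, n_B = 7)
Step 2: Count runs R = 6.
Step 3: Under H0 (random ordering), E[R] = 2*n_A*n_B/(n_A+n_B) + 1 = 2*7*7/14 + 1 = 8.0000.
        Var[R] = 2*n_A*n_B*(2*n_A*n_B - n_A - n_B) / ((n_A+n_B)^2 * (n_A+n_B-1)) = 8232/2548 = 3.2308.
        SD[R] = 1.7974.
Step 4: Continuity-corrected z = (R + 0.5 - E[R]) / SD[R] = (6 + 0.5 - 8.0000) / 1.7974 = -0.8345.
Step 5: Two-sided p-value via normal approximation = 2*(1 - Phi(|z|)) = 0.403986.
Step 6: alpha = 0.1. fail to reject H0.

R = 6, z = -0.8345, p = 0.403986, fail to reject H0.


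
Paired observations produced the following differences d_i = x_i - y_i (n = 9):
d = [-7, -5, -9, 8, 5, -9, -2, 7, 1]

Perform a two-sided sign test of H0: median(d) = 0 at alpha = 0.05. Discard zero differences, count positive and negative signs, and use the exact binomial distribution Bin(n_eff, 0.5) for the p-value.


Step 1: Discard zero differences. Original n = 9; n_eff = number of nonzero differences = 9.
Nonzero differences (with sign): -7, -5, -9, +8, +5, -9, -2, +7, +1
Step 2: Count signs: positive = 4, negative = 5.
Step 3: Under H0: P(positive) = 0.5, so the number of positives S ~ Bin(9, 0.5).
Step 4: Two-sided exact p-value = sum of Bin(9,0.5) probabilities at or below the observed probability = 1.000000.
Step 5: alpha = 0.05. fail to reject H0.

n_eff = 9, pos = 4, neg = 5, p = 1.000000, fail to reject H0.
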